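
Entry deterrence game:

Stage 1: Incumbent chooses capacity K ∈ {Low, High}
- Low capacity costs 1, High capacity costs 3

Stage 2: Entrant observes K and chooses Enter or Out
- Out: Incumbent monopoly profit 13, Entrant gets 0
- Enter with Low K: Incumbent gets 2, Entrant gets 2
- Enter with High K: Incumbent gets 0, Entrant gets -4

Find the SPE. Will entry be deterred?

SPE: (High, Enter|Low, Out|High); Entry deterred. Incumbent net profit = 10

Work:
After Low K: Entrant enters (2 > 0)
After High K: Entrant stays out (-4 < 0)
Incumbent: Low → 2−1=1, High → 13−3=10
Incumbent chooses High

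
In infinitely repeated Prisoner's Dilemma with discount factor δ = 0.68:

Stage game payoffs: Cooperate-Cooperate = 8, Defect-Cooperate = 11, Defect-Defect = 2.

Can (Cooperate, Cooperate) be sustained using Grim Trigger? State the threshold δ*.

δ* = 0.3333; since δ = 0.68 ≥ 0.3333, cooperation can be sustained

Work:
For Grim Trigger:
Cooperate forever: 8/(1-δ)
Defect then punished: 11 + 2·δ/(1-δ)
Need: 8/(1-δ) ≥ 11 + 2·δ/(1-δ)
Solving: δ ≥ (T-R)/(T-P) = (11-8)/(11-2) = 0.3333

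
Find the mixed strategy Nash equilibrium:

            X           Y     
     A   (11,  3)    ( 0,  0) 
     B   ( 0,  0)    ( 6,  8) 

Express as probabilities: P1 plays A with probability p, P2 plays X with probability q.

p = 0.7273, q = 0.3529

Work:
Find probabilities that make opponent indifferent:
P2 chooses q to make P1 indifferent between A and B
P1 chooses p to make P2 indifferent between X and Y
Mixed NE: P1 plays (A: 0.7273, B: 0.2727), P2 plays (X: 0.3529, Y: 0.6471)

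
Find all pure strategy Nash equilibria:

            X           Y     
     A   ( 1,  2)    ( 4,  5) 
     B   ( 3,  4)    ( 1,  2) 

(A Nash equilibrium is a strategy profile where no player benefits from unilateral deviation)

Nash equilibrium: (A, Y), (B, X)

Work:
Best responses:
  P1 vs X: payoffs [1, 3] → best response B (payoff 3)
  P1 vs Y: payoffs [4, 1] → best response A (payoff 4)
  P2 vs A: payoffs [2, 5] → best response Y (payoff 5)
  P2 vs B: payoffs [4, 2] → best response X (payoff 4)
Mutual best responses: (A,Y), (B,X) → Nash equilibria.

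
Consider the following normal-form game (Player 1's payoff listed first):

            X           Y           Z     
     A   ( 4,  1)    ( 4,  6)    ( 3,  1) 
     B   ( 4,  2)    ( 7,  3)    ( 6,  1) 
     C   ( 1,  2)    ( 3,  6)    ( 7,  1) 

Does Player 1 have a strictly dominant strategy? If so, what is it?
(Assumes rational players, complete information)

No strictly dominant strategy exists for Player 1

Work:
A strategy strictly dominates another if it gives a strictly higher payoff against every opponent action. Compare each pair of P1's strategies column-by-column:
  A vs B: [4 vs 4, 4 vs 7, 3 vs 6] → A does not strictly dominate B (column X: 4 ≤ 4)
  A vs C: [4 vs 1, 4 vs 3, 3 vs 7] → A does not strictly dominate C (column Z: 3 ≤ 7)
  B vs A: [4 vs 4, 7 vs 4, 6 vs 3] → B does not strictly dominate A (column X: 4 ≤ 4)
  B vs C: [4 vs 1, 7 vs 3, 6 vs 7] → B does not strictly dominate C (column Z: 6 ≤ 7)
  C vs A: [1 vs 4, 3 vs 4, 7 vs 3] → C does not strictly dominate A (column X: 1 ≤ 4)
  C vs B: [1 vs 4, 3 vs 7, 7 vs 6] → C does not strictly dominate B (column X: 1 ≤ 4)
No single strategy strictly dominates all others → no strictly dominant strategy.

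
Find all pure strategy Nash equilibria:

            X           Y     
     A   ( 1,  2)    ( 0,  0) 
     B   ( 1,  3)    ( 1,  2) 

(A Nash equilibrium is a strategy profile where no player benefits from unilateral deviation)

Nash equilibrium: (A, X), (B, X)

Work:
Best responses:
  P1 vs X: payoffs [1, 1] → best response A/B (payoff 1)
  P1 vs Y: payoffs [0, 1] → best response B (payoff 1)
  P2 vs A: payoffs [2, 0] → best response X (payoff 2)
  P2 vs B: payoffs [3, 2] → best response X (payoff 3)
Mutual best responses: (A,X), (B,X) → Nash equilibria.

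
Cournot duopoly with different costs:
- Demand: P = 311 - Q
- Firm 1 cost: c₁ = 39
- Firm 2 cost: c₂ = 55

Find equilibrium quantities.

q₁* = 96.0, q₂* = 80.0

Work:
Reaction: q₁ = (311 - 39 - q₂)/2
Reaction: q₂ = (311 - 55 - q₁)/2
Solve simultaneously:
q₁* = (311 - 2×39 + 55)/3 = 96.0
q₂* = (311 - 2×55 + 39)/3 = 80.0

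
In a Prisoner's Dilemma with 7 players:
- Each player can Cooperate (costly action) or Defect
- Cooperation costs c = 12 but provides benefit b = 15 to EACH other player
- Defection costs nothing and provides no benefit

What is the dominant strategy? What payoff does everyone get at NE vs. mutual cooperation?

Dominant: Defect; NE payoff = 0; Coop payoff = 78

Work:
Defect dominates (saves cost c = 12, benefit to others is external)
NE: All defect → everyone gets 0
If all cooperate: each receives (6)×15 - 12 = 78
Social dilemma: 78 > 0 but NE gives 0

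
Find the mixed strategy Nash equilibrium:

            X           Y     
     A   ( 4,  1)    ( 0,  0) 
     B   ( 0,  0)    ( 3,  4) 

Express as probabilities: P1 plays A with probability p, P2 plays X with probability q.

p = 0.8, q = 0.4286

Work:
Find probabilities that make opponent indifferent:
P2 chooses q to make P1 indifferent between A and B
P1 chooses p to make P2 indifferent between X and Y
Mixed NE: P1 plays (A: 0.8, B: 0.2), P2 plays (X: 0.4286, Y: 0.5714)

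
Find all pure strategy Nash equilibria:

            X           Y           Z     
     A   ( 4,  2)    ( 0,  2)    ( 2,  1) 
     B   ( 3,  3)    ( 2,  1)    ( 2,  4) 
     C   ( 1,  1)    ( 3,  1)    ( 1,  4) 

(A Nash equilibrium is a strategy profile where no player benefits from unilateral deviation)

Nash equilibrium: (A, X), (B, Z)

Work:
Best responses:
  P1 vs X: payoffs [4, 3, 1] → best response A (payoff 4)
  P1 vs Y: payoffs [0, 2, 3] → best response C (payoff 3)
  P1 vs Z: payoffs [2, 2, 1] → best response A/B (payoff 2)
  P2 vs A: payoffs [2, 2, 1] → best response X/Y (payoff 2)
  P2 vs B: payoffs [3, 1, 4] → best response Z (payoff 4)
  P2 vs C: payoffs [1, 1, 4] → best response Z (payoff 4)
Mutual best responses: (A,X), (B,Z) → Nash equilibria.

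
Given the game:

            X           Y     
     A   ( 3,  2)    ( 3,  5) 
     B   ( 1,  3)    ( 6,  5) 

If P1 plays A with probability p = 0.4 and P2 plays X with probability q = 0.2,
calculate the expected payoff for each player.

E[P1] = 4.2, E[P2] = 4.52

Work:
E[P1] = p·q·π₁(A,X) + p·(1-q)·π₁(A,Y) + (1-p)·q·π₁(B,X) + (1-p)·(1-q)·π₁(B,Y)
= 0.4·0.2·3 + 0.4·0.8·3 + 0.6·0.2·1 + 0.6·0.8·6
= 4.2

E[P2] = 4.52 (similar calculation)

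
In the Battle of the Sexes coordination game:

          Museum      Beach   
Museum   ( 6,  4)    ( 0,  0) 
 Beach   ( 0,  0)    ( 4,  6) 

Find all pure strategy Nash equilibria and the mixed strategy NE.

Pure NE: (Museum, Museum) and (Beach, Beach); Mixed NE: p = 0.6, q = 0.4

Work:
Check pure NE:
(Museum, Museum): (6, 4) - no unilateral deviation beneficial
(Beach, Beach): (4, 6) - no unilateral deviation beneficial
Mixed NE: P1 plays Museum with p = 0.6, P2 plays Museum with q = 0.4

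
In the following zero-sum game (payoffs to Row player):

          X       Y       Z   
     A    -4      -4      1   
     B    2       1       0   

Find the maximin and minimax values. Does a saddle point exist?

Maximin = 0, Minimax = 1, Saddle: False

Work:
Row minimums: [-4, 0] → maximin = 0
Column maximums: [2, 1, 1] → minimax = 1
No saddle point (maximin ≠ minimax). Mixed strategy needed.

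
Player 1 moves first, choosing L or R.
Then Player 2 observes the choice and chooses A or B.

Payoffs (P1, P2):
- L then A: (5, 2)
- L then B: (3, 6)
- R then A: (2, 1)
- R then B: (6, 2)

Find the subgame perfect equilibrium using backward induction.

P1 plays R, P2 plays B after L and B after R; Payoff (6, 2)

Work:
Backward induction:
After L: P2 chooses B → P1 gets 3
After R: P2 chooses B → P1 gets 6
P1 chooses R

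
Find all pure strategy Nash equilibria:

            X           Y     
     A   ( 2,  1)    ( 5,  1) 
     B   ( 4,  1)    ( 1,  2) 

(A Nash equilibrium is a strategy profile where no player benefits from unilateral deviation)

Nash equilibrium: (A, Y)

Work:
Best responses:
  P1 vs X: payoffs [2, 4] → best response B (payoff 4)
  P1 vs Y: payoffs [5, 1] → best response A (payoff 5)
  P2 vs A: payoffs [1, 1] → best response X/Y (payoff 1)
  P2 vs B: payoffs [1, 2] → best response Y (payoff 2)
Mutual best responses: (A,Y) → Nash equilibria.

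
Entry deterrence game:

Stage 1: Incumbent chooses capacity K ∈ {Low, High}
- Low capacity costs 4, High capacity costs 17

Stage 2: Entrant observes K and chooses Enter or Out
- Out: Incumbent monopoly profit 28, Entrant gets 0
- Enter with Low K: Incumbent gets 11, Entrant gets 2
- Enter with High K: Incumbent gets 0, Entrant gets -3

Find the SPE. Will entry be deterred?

SPE: (High, Enter|Low, Out|High); Entry deterred. Incumbent net profit = 11

Work:
After Low K: Entrant enters (2 > 0)
After High K: Entrant stays out (-3 < 0)
Incumbent: Low → 11−4=7, High → 28−17=11
Incumbent chooses High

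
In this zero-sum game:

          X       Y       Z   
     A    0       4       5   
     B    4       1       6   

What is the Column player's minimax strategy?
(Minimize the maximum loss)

Column should play X or Y (all achieve the minimum), value = 4

Work:
Column player minimizes Row's maximum payoff:
Column X: max payoff to Row = 4
Column Y: max payoff to Row = 4
Column Z: max payoff to Row = 6
Minimum is 4, achieved by columns X, Y (tied).
Each of X or Y is a minimax strategy.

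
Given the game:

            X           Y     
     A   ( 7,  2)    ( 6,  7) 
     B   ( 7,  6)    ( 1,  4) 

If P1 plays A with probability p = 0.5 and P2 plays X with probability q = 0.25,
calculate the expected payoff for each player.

E[P1] = 4.375, E[P2] = 5.125

Work:
E[P1] = p·q·π₁(A,X) + p·(1-q)·π₁(A,Y) + (1-p)·q·π₁(B,X) + (1-p)·(1-q)·π₁(B,Y)
= 0.5·0.25·7 + 0.5·0.75·6 + 0.5·0.25·7 + 0.5·0.75·1
= 4.375

E[P2] = 5.125 (similar calculation)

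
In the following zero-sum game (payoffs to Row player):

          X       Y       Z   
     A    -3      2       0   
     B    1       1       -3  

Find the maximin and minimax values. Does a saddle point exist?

Maximin = -3, Minimax = 0, Saddle: False

Work:
Row minimums: [-3, -3] → maximin = -3
Column maximums: [1, 2, 0] → minimax = 0
No saddle point (maximin ≠ minimax). Mixed strategy needed.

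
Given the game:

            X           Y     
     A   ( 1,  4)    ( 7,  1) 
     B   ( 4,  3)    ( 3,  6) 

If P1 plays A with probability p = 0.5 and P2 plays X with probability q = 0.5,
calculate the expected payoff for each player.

E[P1] = 3.75, E[P2] = 3.5

Work:
E[P1] = p·q·π₁(A,X) + p·(1-q)·π₁(A,Y) + (1-p)·q·π₁(B,X) + (1-p)·(1-q)·π₁(B,Y)
= 0.5·0.5·1 + 0.5·0.5·7 + 0.5·0.5·4 + 0.5·0.5·3
= 3.75

E[P2] = 3.5 (similar calculation)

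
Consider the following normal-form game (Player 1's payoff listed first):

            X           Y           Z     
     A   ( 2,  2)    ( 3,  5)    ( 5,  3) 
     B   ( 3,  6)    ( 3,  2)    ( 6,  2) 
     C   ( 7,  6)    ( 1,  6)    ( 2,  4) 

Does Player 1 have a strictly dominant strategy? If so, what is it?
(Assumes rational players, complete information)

No strictly dominant strategy exists for Player 1

Work:
A strategy strictly dominates another if it gives a strictly higher payoff against every opponent action. Compare each pair of P1's strategies column-by-column:
  A vs B: [2 vs 3, 3 vs 3, 5 vs 6] → A does not strictly dominate B (column X: 2 ≤ 3)
  A vs C: [2 vs 7, 3 vs 1, 5 vs 2] → A does not strictly dominate C (column X: 2 ≤ 7)
  B vs A: [3 vs 2, 3 vs 3, 6 vs 5] → B does not strictly dominate A (column Y: 3 ≤ 3)
  B vs C: [3 vs 7, 3 vs 1, 6 vs 2] → B does not strictly dominate C (column X: 3 ≤ 7)
  C vs A: [7 vs 2, 1 vs 3, 2 vs 5] → C does not strictly dominate A (column Y: 1 ≤ 3)
  C vs B: [7 vs 3, 1 vs 3, 2 vs 6] → C does not strictly dominate B (column Y: 1 ≤ 3)
No single strategy strictly dominates all others → no strictly dominant strategy.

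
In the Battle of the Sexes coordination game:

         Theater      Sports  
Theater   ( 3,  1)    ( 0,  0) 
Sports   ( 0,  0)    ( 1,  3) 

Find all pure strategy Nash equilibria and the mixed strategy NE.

Pure NE: (Theater, Theater) and (Sports, Sports); Mixed NE: p = 0.75, q = 0.25

Work:
Check pure NE:
(Theater, Theater): (3, 1) - no unilateral deviation beneficial
(Sports, Sports): (1, 3) - no unilateral deviation beneficial
Mixed NE: P1 plays Theater with p = 0.75, P2 plays Theater with q = 0.25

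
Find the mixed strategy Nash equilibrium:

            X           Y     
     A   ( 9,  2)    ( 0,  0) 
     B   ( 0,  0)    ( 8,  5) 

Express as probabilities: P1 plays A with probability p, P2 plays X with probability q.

p = 0.7143, q = 0.4706

Work:
Find probabilities that make opponent indifferent:
P2 chooses q to make P1 indifferent between A and B
P1 chooses p to make P2 indifferent between X and Y
Mixed NE: P1 plays (A: 0.7143, B: 0.2857), P2 plays (X: 0.4706, Y: 0.5294)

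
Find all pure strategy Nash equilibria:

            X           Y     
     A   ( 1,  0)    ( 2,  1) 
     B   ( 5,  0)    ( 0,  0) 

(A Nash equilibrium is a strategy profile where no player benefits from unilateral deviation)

Nash equilibrium: (A, Y), (B, X)

Work:
Best responses:
  P1 vs X: payoffs [1, 5] → best response B (payoff 5)
  P1 vs Y: payoffs [2, 0] → best response A (payoff 2)
  P2 vs A: payoffs [0, 1] → best response Y (payoff 1)
  P2 vs B: payoffs [0, 0] → best response X/Y (payoff 0)
Mutual best responses: (A,Y), (B,X) → Nash equilibria.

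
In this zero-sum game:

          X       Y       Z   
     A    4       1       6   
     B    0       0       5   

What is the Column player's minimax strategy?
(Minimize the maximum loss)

Column should play Y, value = 1

Work:
Column player minimizes Row's maximum payoff:
Column X: max payoff to Row = 4
Column Y: max payoff to Row = 1
Column Z: max payoff to Row = 6
Minimum is 1, achieved by column Y.
Minimax strategy: Y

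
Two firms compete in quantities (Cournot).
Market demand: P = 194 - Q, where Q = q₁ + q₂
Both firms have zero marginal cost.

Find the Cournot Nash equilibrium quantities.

q₁* = q₂* = 64.67; P* = 64.67

Work:
Profit: π_i = P·q_i = (a - q_i - q_j)·q_i
FOC: ∂π_i/∂q_i = a - 2q_i - q_j = 0
Reaction function: q_i = (194 - q_j)/2
Symmetry: q* = 194/3 = 64.67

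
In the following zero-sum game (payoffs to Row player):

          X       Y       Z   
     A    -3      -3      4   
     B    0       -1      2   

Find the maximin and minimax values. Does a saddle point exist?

Maximin = -1, Minimax = -1, Saddle: True

Work:
Row minimums: [-3, -1] → maximin = -1
Column maximums: [0, -1, 4] → minimax = -1
Saddle point exists! Game value = -1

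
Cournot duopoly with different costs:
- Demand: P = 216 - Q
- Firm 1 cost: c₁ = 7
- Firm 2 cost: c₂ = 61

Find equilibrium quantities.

q₁* = 87.67, q₂* = 33.67

Work:
Reaction: q₁ = (216 - 7 - q₂)/2
Reaction: q₂ = (216 - 61 - q₁)/2
Solve simultaneously:
q₁* = (216 - 2×7 + 61)/3 = 87.67
q₂* = (216 - 2×61 + 7)/3 = 33.67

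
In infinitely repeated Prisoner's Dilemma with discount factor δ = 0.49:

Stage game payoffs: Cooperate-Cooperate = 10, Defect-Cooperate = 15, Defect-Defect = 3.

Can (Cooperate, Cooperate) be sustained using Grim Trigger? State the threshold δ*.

δ* = 0.4167; since δ = 0.49 ≥ 0.4167, cooperation can be sustained

Work:
For Grim Trigger:
Cooperate forever: 10/(1-δ)
Defect then punished: 15 + 3·δ/(1-δ)
Need: 10/(1-δ) ≥ 15 + 3·δ/(1-δ)
Solving: δ ≥ (T-R)/(T-P) = (15-10)/(15-3) = 0.4167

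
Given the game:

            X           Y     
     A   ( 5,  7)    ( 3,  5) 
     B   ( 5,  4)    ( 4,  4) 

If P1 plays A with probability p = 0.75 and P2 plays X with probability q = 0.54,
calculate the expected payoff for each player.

E[P1] = 4.195, E[P2] = 5.56

Work:
E[P1] = p·q·π₁(A,X) + p·(1-q)·π₁(A,Y) + (1-p)·q·π₁(B,X) + (1-p)·(1-q)·π₁(B,Y)
= 0.75·0.54·5 + 0.75·0.46·3 + 0.25·0.54·5 + 0.25·0.46·4
= 4.195

E[P2] = 5.56 (similar calculation)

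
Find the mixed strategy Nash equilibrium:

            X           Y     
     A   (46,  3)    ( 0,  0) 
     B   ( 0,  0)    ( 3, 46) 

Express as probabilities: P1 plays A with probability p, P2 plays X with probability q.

p = 0.9388, q = 0.0612

Work:
Find probabilities that make opponent indifferent:
P2 chooses q to make P1 indifferent between A and B
P1 chooses p to make P2 indifferent between X and Y
Mixed NE: P1 plays (A: 0.9388, B: 0.0612), P2 plays (X: 0.0612, Y: 0.9388)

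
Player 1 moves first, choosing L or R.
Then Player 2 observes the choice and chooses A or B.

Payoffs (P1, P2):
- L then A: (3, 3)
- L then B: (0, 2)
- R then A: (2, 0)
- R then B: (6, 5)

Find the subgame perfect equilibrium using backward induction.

P1 plays R, P2 plays A after L and B after R; Payoff (6, 5)

Work:
Backward induction:
After L: P2 chooses A → P1 gets 3
After R: P2 chooses B → P1 gets 6
P1 chooses R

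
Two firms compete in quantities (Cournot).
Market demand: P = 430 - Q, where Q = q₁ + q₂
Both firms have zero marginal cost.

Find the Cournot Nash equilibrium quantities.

q₁* = q₂* = 143.33; P* = 143.33

Work:
Profit: π_i = P·q_i = (a - q_i - q_j)·q_i
FOC: ∂π_i/∂q_i = a - 2q_i - q_j = 0
Reaction function: q_i = (430 - q_j)/2
Symmetry: q* = 430/3 = 143.33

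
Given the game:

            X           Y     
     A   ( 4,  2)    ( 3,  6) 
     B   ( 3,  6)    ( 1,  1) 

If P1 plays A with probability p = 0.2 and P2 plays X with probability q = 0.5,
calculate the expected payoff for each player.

E[P1] = 2.3, E[P2] = 3.6

Work:
E[P1] = p·q·π₁(A,X) + p·(1-q)·π₁(A,Y) + (1-p)·q·π₁(B,X) + (1-p)·(1-q)·π₁(B,Y)
= 0.2·0.5·4 + 0.2·0.5·3 + 0.8·0.5·3 + 0.8·0.5·1
= 2.3

E[P2] = 3.6 (similar calculation)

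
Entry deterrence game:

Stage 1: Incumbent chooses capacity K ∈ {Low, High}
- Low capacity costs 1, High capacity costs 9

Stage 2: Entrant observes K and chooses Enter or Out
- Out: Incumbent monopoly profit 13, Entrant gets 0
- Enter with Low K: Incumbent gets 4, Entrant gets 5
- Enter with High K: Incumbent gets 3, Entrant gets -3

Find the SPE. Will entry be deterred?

SPE: (High, Enter|Low, Out|High); Entry deterred. Incumbent net profit = 4

Work:
After Low K: Entrant enters (5 > 0)
After High K: Entrant stays out (-3 < 0)
Incumbent: Low → 4−1=3, High → 13−9=4
Incumbent chooses High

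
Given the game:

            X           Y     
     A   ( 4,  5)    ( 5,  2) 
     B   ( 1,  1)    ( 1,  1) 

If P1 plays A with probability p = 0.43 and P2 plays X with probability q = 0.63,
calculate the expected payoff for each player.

E[P1] = 2.4491, E[P2] = 2.2427

Work:
E[P1] = p·q·π₁(A,X) + p·(1-q)·π₁(A,Y) + (1-p)·q·π₁(B,X) + (1-p)·(1-q)·π₁(B,Y)
= 0.43·0.63·4 + 0.43·0.37·5 + 0.57·0.63·1 + 0.57·0.37·1
= 2.4491

E[P2] = 2.2427 (similar calculation)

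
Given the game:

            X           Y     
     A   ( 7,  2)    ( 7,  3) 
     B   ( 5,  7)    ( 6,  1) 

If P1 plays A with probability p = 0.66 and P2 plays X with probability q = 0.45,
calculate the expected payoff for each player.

E[P1] = 6.507, E[P2] = 2.941

Work:
E[P1] = p·q·π₁(A,X) + p·(1-q)·π₁(A,Y) + (1-p)·q·π₁(B,X) + (1-p)·(1-q)·π₁(B,Y)
= 0.66·0.45·7 + 0.66·0.55·7 + 0.34·0.45·5 + 0.34·0.55·6
= 6.507

E[P2] = 2.941 (similar calculation)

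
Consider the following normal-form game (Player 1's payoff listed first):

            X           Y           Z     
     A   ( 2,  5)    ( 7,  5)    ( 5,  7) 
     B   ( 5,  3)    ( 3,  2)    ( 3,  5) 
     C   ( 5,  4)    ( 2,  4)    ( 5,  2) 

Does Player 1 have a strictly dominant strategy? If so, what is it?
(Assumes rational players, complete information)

No strictly dominant strategy exists for Player 1

Work:
A strategy strictly dominates another if it gives a strictly higher payoff against every opponent action. Compare each pair of P1's strategies column-by-column:
  A vs B: [2 vs 5, 7 vs 3, 5 vs 3] → A does not strictly dominate B (column X: 2 ≤ 5)
  A vs C: [2 vs 5, 7 vs 2, 5 vs 5] → A does not strictly dominate C (column X: 2 ≤ 5)
  B vs A: [5 vs 2, 3 vs 7, 3 vs 5] → B does not strictly dominate A (column Y: 3 ≤ 7)
  B vs C: [5 vs 5, 3 vs 2, 3 vs 5] → B does not strictly dominate C (column X: 5 ≤ 5)
  C vs A: [5 vs 2, 2 vs 7, 5 vs 5] → C does not strictly dominate A (column Y: 2 ≤ 7)
  C vs B: [5 vs 5, 2 vs 3, 5 vs 3] → C does not strictly dominate B (column X: 5 ≤ 5)
No single strategy strictly dominates all others → no strictly dominant strategy.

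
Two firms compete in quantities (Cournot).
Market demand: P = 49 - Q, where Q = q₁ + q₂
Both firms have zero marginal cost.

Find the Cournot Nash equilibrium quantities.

q₁* = q₂* = 16.33; P* = 16.33

Work:
Profit: π_i = P·q_i = (a - q_i - q_j)·q_i
FOC: ∂π_i/∂q_i = a - 2q_i - q_j = 0
Reaction function: q_i = (49 - q_j)/2
Symmetry: q* = 49/3 = 16.33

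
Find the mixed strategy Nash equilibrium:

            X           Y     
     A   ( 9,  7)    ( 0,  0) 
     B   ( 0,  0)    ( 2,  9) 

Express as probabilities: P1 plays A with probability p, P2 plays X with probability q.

p = 0.5625, q = 0.1818

Work:
Find probabilities that make opponent indifferent:
P2 chooses q to make P1 indifferent between A and B
P1 chooses p to make P2 indifferent between X and Y
Mixed NE: P1 plays (A: 0.5625, B: 0.4375), P2 plays (X: 0.1818, Y: 0.8182)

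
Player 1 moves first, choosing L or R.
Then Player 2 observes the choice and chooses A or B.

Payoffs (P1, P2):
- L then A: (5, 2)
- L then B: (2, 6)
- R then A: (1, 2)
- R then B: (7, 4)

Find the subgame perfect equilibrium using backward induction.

P1 plays R, P2 plays B after L and B after R; Payoff (7, 4)

Work:
Backward induction:
After L: P2 chooses B → P1 gets 2
After R: P2 chooses B → P1 gets 7
P1 chooses R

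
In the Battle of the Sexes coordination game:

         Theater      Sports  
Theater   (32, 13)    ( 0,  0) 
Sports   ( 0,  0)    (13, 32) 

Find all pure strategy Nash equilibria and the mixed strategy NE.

Pure NE: (Theater, Theater) and (Sports, Sports); Mixed NE: p = 0.7111, q = 0.2889

Work:
Check pure NE:
(Theater, Theater): (32, 13) - no unilateral deviation beneficial
(Sports, Sports): (13, 32) - no unilateral deviation beneficial
Mixed NE: P1 plays Theater with p = 0.7111, P2 plays Theater with q = 0.2889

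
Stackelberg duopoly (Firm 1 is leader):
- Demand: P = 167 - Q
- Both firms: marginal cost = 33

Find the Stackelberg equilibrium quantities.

q₁* (leader) = 67.0, q₂* (follower) = 33.5

Work:
Follower's reaction: q₂ = (a - c - q₁)/2
Leader substitutes: π₁ = q₁·(a - q₁ - (a-c-q₁)/2 - c)
FOC: q₁* = (167 - 33)/2 = 67.00
Then: q₂* = (167 - 33 - 67.0)/2 = 33.50
Leader has first-mover advantage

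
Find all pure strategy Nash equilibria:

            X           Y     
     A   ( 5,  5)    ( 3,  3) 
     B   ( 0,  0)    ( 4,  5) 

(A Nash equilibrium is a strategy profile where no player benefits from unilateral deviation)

Nash equilibrium: (A, X), (B, Y)

Work:
Best responses:
  P1 vs X: payoffs [5, 0] → best response A (payoff 5)
  P1 vs Y: payoffs [3, 4] → best response B (payoff 4)
  P2 vs A: payoffs [5, 3] → best response X (payoff 5)
  P2 vs B: payoffs [0, 5] → best response Y (payoff 5)
Mutual best responses: (A,X), (B,Y) → Nash equilibria.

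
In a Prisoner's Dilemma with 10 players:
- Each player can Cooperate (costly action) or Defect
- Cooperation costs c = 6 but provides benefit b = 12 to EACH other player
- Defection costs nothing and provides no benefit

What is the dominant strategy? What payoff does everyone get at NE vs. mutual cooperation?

Dominant: Defect; NE payoff = 0; Coop payoff = 102

Work:
Defect dominates (saves cost c = 6, benefit to others is external)
NE: All defect → everyone gets 0
If all cooperate: each receives (9)×12 - 6 = 102
Social dilemma: 102 > 0 but NE gives 0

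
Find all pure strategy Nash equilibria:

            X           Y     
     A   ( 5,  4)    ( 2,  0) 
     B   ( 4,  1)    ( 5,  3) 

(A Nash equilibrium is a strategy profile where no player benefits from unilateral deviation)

Nash equilibrium: (A, X), (B, Y)

Work:
Best responses:
  P1 vs X: payoffs [5, 4] → best response A (payoff 5)
  P1 vs Y: payoffs [2, 5] → best response B (payoff 5)
  P2 vs A: payoffs [4, 0] → best response X (payoff 4)
  P2 vs B: payoffs [1, 3] → best response Y (payoff 3)
Mutual best responses: (A,X), (B,Y) → Nash equilibria.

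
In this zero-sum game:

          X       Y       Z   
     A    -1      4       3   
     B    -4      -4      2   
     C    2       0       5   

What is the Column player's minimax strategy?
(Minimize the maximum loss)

Column should play X, value = 2

Work:
Column player minimizes Row's maximum payoff:
Column X: max payoff to Row = 2
Column Y: max payoff to Row = 4
Column Z: max payoff to Row = 5
Minimum is 2, achieved by column X.
Minimax strategy: X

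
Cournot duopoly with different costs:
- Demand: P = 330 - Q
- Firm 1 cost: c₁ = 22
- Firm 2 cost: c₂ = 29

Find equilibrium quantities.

q₁* = 105.0, q₂* = 98.0

Work:
Reaction: q₁ = (330 - 22 - q₂)/2
Reaction: q₂ = (330 - 29 - q₁)/2
Solve simultaneously:
q₁* = (330 - 2×22 + 29)/3 = 105.0
q₂* = (330 - 2×29 + 22)/3 = 98.0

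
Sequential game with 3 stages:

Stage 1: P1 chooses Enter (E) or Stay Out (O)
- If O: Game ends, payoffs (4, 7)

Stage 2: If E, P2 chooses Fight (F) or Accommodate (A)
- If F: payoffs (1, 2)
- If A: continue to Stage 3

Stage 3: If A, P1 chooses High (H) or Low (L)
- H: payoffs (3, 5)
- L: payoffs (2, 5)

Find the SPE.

SPE: (O, A, H); Outcome (4, 7)

Work:
Stage 3: P1 chooses H (3 vs 2)
Stage 2: P2: F->2, A->5 (anticipating H). Choose A
Stage 1: P1: O->4, E->3 (anticipating A, H). Choose O
SPE path: O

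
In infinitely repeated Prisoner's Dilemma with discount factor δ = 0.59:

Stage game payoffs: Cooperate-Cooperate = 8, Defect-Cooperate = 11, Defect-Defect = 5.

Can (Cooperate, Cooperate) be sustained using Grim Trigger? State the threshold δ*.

δ* = 0.5; since δ = 0.59 ≥ 0.5, cooperation can be sustained

Work:
For Grim Trigger:
Cooperate forever: 8/(1-δ)
Defect then punished: 11 + 5·δ/(1-δ)
Need: 8/(1-δ) ≥ 11 + 5·δ/(1-δ)
Solving: δ ≥ (T-R)/(T-P) = (11-8)/(11-5) = 0.5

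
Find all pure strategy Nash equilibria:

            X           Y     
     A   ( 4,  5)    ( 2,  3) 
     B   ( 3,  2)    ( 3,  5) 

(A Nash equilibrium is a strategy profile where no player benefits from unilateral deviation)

Nash equilibrium: (A, X), (B, Y)

Work:
Best responses:
  P1 vs X: payoffs [4, 3] → best response A (payoff 4)
  P1 vs Y: payoffs [2, 3] → best response B (payoff 3)
  P2 vs A: payoffs [5, 3] → best response X (payoff 5)
  P2 vs B: payoffs [2, 5] → best response Y (payoff 5)
Mutual best responses: (A,X), (B,Y) → Nash equilibria.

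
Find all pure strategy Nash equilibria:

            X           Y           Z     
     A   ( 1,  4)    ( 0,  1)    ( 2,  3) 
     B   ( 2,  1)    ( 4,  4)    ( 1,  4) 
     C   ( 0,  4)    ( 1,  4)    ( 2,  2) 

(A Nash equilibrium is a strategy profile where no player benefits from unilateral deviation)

Nash equilibrium: (B, Y)

Work:
Best responses:
  P1 vs X: payoffs [1, 2, 0] → best response B (payoff 2)
  P1 vs Y: payoffs [0, 4, 1] → best response B (payoff 4)
  P1 vs Z: payoffs [2, 1, 2] → best response A/C (payoff 2)
  P2 vs A: payoffs [4, 1, 3] → best response X (payoff 4)
  P2 vs B: payoffs [1, 4, 4] → best response Y/Z (payoff 4)
  P2 vs C: payoffs [4, 4, 2] → best response X/Y (payoff 4)
Mutual best responses: (B,Y) → Nash equilibria.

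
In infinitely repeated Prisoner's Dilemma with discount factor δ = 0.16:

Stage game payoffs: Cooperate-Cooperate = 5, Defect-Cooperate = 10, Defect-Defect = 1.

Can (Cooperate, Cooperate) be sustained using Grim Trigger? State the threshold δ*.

δ* = 0.5556; since δ = 0.16 < 0.5556, cooperation cannot be sustained

Work:
For Grim Trigger:
Cooperate forever: 5/(1-δ)
Defect then punished: 10 + 1·δ/(1-δ)
Need: 5/(1-δ) ≥ 10 + 1·δ/(1-δ)
Solving: δ ≥ (T-R)/(T-P) = (10-5)/(10-1) = 0.5556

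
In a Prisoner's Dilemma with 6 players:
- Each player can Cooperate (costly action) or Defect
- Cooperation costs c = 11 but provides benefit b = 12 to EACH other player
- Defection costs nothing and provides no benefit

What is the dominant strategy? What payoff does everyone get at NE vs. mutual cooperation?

Dominant: Defect; NE payoff = 0; Coop payoff = 49

Work:
Defect dominates (saves cost c = 11, benefit to others is external)
NE: All defect → everyone gets 0
If all cooperate: each receives (5)×12 - 11 = 49
Social dilemma: 49 > 0 but NE gives 0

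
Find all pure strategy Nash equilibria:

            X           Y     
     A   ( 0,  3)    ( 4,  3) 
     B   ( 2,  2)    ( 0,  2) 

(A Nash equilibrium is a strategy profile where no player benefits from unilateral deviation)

Nash equilibrium: (A, Y), (B, X)

Work:
Best responses:
  P1 vs X: payoffs [0, 2] → best response B (payoff 2)
  P1 vs Y: payoffs [4, 0] → best response A (payoff 4)
  P2 vs A: payoffs [3, 3] → best response X/Y (payoff 3)
  P2 vs B: payoffs [2, 2] → best response X/Y (payoff 2)
Mutual best responses: (A,Y), (B,X) → Nash equilibria.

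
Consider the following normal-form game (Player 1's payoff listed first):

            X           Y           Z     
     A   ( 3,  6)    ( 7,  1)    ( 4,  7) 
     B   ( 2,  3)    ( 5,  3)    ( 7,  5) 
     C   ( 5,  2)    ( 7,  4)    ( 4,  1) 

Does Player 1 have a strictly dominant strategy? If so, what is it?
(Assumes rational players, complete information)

No strictly dominant strategy exists for Player 1

Work:
A strategy strictly dominates another if it gives a strictly higher payoff against every opponent action. Compare each pair of P1's strategies column-by-column:
  A vs B: [3 vs 2, 7 vs 5, 4 vs 7] → A does not strictly dominate B (column Z: 4 ≤ 7)
  A vs C: [3 vs 5, 7 vs 7, 4 vs 4] → A does not strictly dominate C (column X: 3 ≤ 5)
  B vs A: [2 vs 3, 5 vs 7, 7 vs 4] → B does not strictly dominate A (column X: 2 ≤ 3)
  B vs C: [2 vs 5, 5 vs 7, 7 vs 4] → B does not strictly dominate C (column X: 2 ≤ 5)
  C vs A: [5 vs 3, 7 vs 7, 4 vs 4] → C does not strictly dominate A (column Y: 7 ≤ 7)
  C vs B: [5 vs 2, 7 vs 5, 4 vs 7] → C does not strictly dominate B (column Z: 4 ≤ 7)
No single strategy strictly dominates all others → no strictly dominant strategy.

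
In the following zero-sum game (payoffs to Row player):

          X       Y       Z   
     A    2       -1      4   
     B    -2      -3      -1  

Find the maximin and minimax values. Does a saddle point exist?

Maximin = -1, Minimax = -1, Saddle: True

Work:
Row minimums: [-1, -3] → maximin = -1
Column maximums: [2, -1, 4] → minimax = -1
Saddle point exists! Game value = -1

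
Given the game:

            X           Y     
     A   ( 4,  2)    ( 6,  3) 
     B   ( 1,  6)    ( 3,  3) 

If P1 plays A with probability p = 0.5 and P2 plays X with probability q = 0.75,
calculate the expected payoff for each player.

E[P1] = 3.0, E[P2] = 3.75

Work:
E[P1] = p·q·π₁(A,X) + p·(1-q)·π₁(A,Y) + (1-p)·q·π₁(B,X) + (1-p)·(1-q)·π₁(B,Y)
= 0.5·0.75·4 + 0.5·0.25·6 + 0.5·0.75·1 + 0.5·0.25·3
= 3.0

E[P2] = 3.75 (similar calculation)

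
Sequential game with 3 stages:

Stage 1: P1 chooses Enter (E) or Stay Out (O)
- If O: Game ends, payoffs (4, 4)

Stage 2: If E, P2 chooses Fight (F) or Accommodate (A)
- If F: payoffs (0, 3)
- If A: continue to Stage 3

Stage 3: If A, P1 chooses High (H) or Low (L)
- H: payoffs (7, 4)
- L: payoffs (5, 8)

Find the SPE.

SPE: (E, A, H); Outcome (7, 4)

Work:
Stage 3: P1 chooses H (7 vs 5)
Stage 2: P2: F->3, A->4 (anticipating H). Choose A
Stage 1: P1: O->4, E->7 (anticipating A, H). Choose E
SPE path: E -> A -> H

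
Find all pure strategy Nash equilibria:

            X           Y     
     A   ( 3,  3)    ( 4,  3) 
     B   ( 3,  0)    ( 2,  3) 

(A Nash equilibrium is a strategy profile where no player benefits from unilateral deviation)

Nash equilibrium: (A, X), (A, Y)

Work:
Best responses:
  P1 vs X: payoffs [3, 3] → best response A/B (payoff 3)
  P1 vs Y: payoffs [4, 2] → best response A (payoff 4)
  P2 vs A: payoffs [3, 3] → best response X/Y (payoff 3)
  P2 vs B: payoffs [0, 3] → best response Y (payoff 3)
Mutual best responses: (A,X), (A,Y) → Nash equilibria.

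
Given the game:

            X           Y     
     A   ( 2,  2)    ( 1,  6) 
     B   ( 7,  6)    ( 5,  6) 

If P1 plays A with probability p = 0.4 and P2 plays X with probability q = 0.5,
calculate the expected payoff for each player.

E[P1] = 4.2, E[P2] = 5.2

Work:
E[P1] = p·q·π₁(A,X) + p·(1-q)·π₁(A,Y) + (1-p)·q·π₁(B,X) + (1-p)·(1-q)·π₁(B,Y)
= 0.4·0.5·2 + 0.4·0.5·1 + 0.6·0.5·7 + 0.6·0.5·5
= 4.2

E[P2] = 5.2 (similar calculation)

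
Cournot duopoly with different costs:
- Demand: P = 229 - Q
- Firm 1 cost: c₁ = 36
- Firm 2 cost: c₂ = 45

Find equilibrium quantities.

q₁* = 67.33, q₂* = 58.33

Work:
Reaction: q₁ = (229 - 36 - q₂)/2
Reaction: q₂ = (229 - 45 - q₁)/2
Solve simultaneously:
q₁* = (229 - 2×36 + 45)/3 = 67.33
q₂* = (229 - 2×45 + 36)/3 = 58.33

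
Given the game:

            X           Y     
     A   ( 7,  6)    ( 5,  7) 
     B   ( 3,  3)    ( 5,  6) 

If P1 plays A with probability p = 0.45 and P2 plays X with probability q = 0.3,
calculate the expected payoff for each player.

E[P1] = 4.94, E[P2] = 5.82

Work:
E[P1] = p·q·π₁(A,X) + p·(1-q)·π₁(A,Y) + (1-p)·q·π₁(B,X) + (1-p)·(1-q)·π₁(B,Y)
= 0.45·0.3·7 + 0.45·0.7·5 + 0.55·0.3·3 + 0.55·0.7·5
= 4.94

E[P2] = 5.82 (similar calculation)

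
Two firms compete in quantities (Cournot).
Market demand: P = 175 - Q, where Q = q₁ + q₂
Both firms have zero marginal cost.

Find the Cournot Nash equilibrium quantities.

q₁* = q₂* = 58.33; P* = 58.33

Work:
Profit: π_i = P·q_i = (a - q_i - q_j)·q_i
FOC: ∂π_i/∂q_i = a - 2q_i - q_j = 0
Reaction function: q_i = (175 - q_j)/2
Symmetry: q* = 175/3 = 58.33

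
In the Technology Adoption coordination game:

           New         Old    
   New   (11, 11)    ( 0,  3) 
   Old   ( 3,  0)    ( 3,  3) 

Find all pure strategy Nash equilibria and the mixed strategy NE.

Pure NE: (New, New) and (Old, Old); Mixed NE: p = 0.2727, q = 0.2727

Work:
Check pure NE:
(New, New): (11, 11) - no unilateral deviation beneficial
(Old, Old): (3, 3) - no unilateral deviation beneficial
Mixed NE: P1 plays New with p = 0.2727, P2 plays New with q = 0.2727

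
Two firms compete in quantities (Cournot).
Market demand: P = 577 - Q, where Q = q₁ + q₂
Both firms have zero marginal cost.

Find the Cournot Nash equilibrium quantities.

q₁* = q₂* = 192.33; P* = 192.33

Work:
Profit: π_i = P·q_i = (a - q_i - q_j)·q_i
FOC: ∂π_i/∂q_i = a - 2q_i - q_j = 0
Reaction function: q_i = (577 - q_j)/2
Symmetry: q* = 577/3 = 192.33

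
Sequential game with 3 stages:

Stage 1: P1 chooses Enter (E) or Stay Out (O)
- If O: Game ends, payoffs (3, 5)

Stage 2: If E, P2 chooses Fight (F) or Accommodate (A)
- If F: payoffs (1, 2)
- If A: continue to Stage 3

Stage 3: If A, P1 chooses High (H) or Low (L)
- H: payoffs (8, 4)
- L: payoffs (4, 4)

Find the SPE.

SPE: (E, A, H); Outcome (8, 4)

Work:
Stage 3: P1 chooses H (8 vs 4)
Stage 2: P2: F->2, A->4 (anticipating H). Choose A
Stage 1: P1: O->3, E->8 (anticipating A, H). Choose E
SPE path: E -> A -> H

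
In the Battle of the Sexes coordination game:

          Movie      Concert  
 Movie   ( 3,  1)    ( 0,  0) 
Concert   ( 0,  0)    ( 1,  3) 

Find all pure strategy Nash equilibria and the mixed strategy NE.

Pure NE: (Movie, Movie) and (Concert, Concert); Mixed NE: p = 0.75, q = 0.25

Work:
Check pure NE:
(Movie, Movie): (3, 1) - no unilateral deviation beneficial
(Concert, Concert): (1, 3) - no unilateral deviation beneficial
Mixed NE: P1 plays Movie with p = 0.75, P2 plays Movie with q = 0.25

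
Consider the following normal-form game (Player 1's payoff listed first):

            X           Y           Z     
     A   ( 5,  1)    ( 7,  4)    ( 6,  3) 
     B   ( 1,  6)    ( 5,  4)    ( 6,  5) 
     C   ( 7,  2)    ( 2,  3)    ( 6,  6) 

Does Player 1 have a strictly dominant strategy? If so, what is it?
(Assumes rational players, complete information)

No strictly dominant strategy exists for Player 1

Work:
A strategy strictly dominates another if it gives a strictly higher payoff against every opponent action. Compare each pair of P1's strategies column-by-column:
  A vs B: [5 vs 1, 7 vs 5, 6 vs 6] → A does not strictly dominate B (column Z: 6 ≤ 6)
  A vs C: [5 vs 7, 7 vs 2, 6 vs 6] → A does not strictly dominate C (column X: 5 ≤ 7)
  B vs A: [1 vs 5, 5 vs 7, 6 vs 6] → B does not strictly dominate A (column X: 1 ≤ 5)
  B vs C: [1 vs 7, 5 vs 2, 6 vs 6] → B does not strictly dominate C (column X: 1 ≤ 7)
  C vs A: [7 vs 5, 2 vs 7, 6 vs 6] → C does not strictly dominate A (column Y: 2 ≤ 7)
  C vs B: [7 vs 1, 2 vs 5, 6 vs 6] → C does not strictly dominate B (column Y: 2 ≤ 5)
No single strategy strictly dominates all others → no strictly dominant strategy.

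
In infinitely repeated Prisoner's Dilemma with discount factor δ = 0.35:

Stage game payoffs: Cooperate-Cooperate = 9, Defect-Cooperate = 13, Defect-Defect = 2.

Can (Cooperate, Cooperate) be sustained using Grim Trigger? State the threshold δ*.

δ* = 0.3636; since δ = 0.35 < 0.3636, cooperation cannot be sustained

Work:
For Grim Trigger:
Cooperate forever: 9/(1-δ)
Defect then punished: 13 + 2·δ/(1-δ)
Need: 9/(1-δ) ≥ 13 + 2·δ/(1-δ)
Solving: δ ≥ (T-R)/(T-P) = (13-9)/(13-2) = 0.3636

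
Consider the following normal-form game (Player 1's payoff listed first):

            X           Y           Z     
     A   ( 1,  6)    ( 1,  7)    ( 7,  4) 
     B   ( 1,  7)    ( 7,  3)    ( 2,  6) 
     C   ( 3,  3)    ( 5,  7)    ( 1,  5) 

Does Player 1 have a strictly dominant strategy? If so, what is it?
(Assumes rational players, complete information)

No strictly dominant strategy exists for Player 1

Work:
A strategy strictly dominates another if it gives a strictly higher payoff against every opponent action. Compare each pair of P1's strategies column-by-column:
  A vs B: [1 vs 1, 1 vs 7, 7 vs 2] → A does not strictly dominate B (column X: 1 ≤ 1)
  A vs C: [1 vs 3, 1 vs 5, 7 vs 1] → A does not strictly dominate C (column X: 1 ≤ 3)
  B vs A: [1 vs 1, 7 vs 1, 2 vs 7] → B does not strictly dominate A (column X: 1 ≤ 1)
  B vs C: [1 vs 3, 7 vs 5, 2 vs 1] → B does not strictly dominate C (column X: 1 ≤ 3)
  C vs A: [3 vs 1, 5 vs 1, 1 vs 7] → C does not strictly dominate A (column Z: 1 ≤ 7)
  C vs B: [3 vs 1, 5 vs 7, 1 vs 2] → C does not strictly dominate B (column Y: 5 ≤ 7)
No single strategy strictly dominates all others → no strictly dominant strategy.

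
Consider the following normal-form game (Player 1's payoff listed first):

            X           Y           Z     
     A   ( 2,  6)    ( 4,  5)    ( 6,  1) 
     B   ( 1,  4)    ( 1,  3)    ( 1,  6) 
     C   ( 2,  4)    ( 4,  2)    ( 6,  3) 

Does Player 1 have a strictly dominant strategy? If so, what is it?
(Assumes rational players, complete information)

No strictly dominant strategy exists for Player 1

Work:
A strategy strictly dominates another if it gives a strictly higher payoff against every opponent action. Compare each pair of P1's strategies column-by-column:
  A vs B: [2 vs 1, 4 vs 1, 6 vs 1] → A strictly dominates B
  A vs C: [2 vs 2, 4 vs 4, 6 vs 6] → A does not strictly dominate C (column X: 2 ≤ 2)
  B vs A: [1 vs 2, 1 vs 4, 1 vs 6] → B does not strictly dominate A (column X: 1 ≤ 2)
  B vs C: [1 vs 2, 1 vs 4, 1 vs 6] → B does not strictly dominate C (column X: 1 ≤ 2)
  C vs A: [2 vs 2, 4 vs 4, 6 vs 6] → C does not strictly dominate A (column X: 2 ≤ 2)
  C vs B: [2 vs 1, 4 vs 1, 6 vs 1] → C strictly dominates B
No single strategy strictly dominates all others → no strictly dominant strategy.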